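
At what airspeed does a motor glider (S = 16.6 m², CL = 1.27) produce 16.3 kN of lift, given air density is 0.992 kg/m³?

L = ½ρv²S·CL ⇒ v = √(2L/(ρ·S·CL))
v = √(2 × 16300 / (0.992 × 16.6 × 1.27)) = √1559 = 39.5 m/s

v = 39.5 m/s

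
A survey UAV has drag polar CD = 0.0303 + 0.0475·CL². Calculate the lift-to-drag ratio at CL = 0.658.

L/D = 12.9

CD = 0.0303 + 0.0475 × 0.658² = 0.05087
L/D = CL/CD = 0.658 / 0.05087 = 12.9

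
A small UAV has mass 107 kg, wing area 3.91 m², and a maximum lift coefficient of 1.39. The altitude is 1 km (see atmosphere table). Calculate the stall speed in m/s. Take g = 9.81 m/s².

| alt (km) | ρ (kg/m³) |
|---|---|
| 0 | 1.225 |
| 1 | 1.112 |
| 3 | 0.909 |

At 1 km, from the table: ρ = 1.112 kg/m³.
Weight W = mg = 107 × 9.81 = 1050 N.
V_stall = √(2W/(ρ·S·CL,max)) = √(2 × 1050 / (1.112 × 3.91 × 1.39))
V_stall = √347.4 = 18.6 m/s

V_stall = 18.6 m/s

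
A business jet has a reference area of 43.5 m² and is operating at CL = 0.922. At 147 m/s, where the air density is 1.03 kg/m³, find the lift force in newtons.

L = 4.46×10^5 N

L = ½ρv²S·CL = ½ × 1.03 × 147² × 43.5 × 0.922 = 4.46×10^5 N ≈ 446 kN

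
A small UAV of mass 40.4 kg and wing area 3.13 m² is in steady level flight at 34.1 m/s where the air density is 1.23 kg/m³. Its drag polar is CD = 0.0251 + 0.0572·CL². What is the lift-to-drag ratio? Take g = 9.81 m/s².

Weight W = mg = 40.4 × 9.81 = 396.32 N; in level flight L = W.
q = ½ρv² = ½ × 1.23 × 34.1² = 715.1 Pa.
CL = 2W/(ρv²S) = 2×396.32/(1.23×34.1²×3.13) = 0.1771.
CD = 0.0251 + 0.0572 × 0.1771² = 0.02689.
L/D = CL/CD = 0.1771 / 0.02689 = 6.58

L/D = 6.58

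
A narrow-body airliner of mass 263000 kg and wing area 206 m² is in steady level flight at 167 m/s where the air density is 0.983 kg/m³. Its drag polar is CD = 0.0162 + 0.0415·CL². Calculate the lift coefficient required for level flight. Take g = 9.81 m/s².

Level flight ⇒ L = W = m·g = 263000 × 9.81 = 2.58×10^6 N.
Dynamic pressure q = 0.5 × 0.983 × 167² = 13710 Pa.
CL = 2W/(ρv²S) = 2×2.58×10^6/(0.983×167²×206) = 0.9137.

CL = 0.914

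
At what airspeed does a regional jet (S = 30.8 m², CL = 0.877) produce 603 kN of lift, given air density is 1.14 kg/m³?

v = 198 m/s

L = ½ρv²S·CL ⇒ v = √(2L/(ρ·S·CL))
v = √(2 × 6.03×10^5 / (1.14 × 30.8 × 0.877)) = √39160 = 198 m/s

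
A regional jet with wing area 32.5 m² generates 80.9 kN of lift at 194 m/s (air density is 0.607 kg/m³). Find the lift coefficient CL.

CL = 0.218

From L = ½ρv²S·CL, rearranging gives CL = 2L/(ρv²S).
CL = 2 × 80900 / (0.607 × 194² × 32.5) = 0.218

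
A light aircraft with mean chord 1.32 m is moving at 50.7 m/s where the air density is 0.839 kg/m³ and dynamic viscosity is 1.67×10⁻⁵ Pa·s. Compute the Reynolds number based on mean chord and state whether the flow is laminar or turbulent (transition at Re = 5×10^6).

Re = ρ·v·c/μ = 0.839 × 50.7 × 1.32 / (1.67×10⁻⁵) = 3.36×10^6
Since 3.36×10^6 < 5×10^6, the flow is laminar.

Re = 3.36×10^6 (laminar)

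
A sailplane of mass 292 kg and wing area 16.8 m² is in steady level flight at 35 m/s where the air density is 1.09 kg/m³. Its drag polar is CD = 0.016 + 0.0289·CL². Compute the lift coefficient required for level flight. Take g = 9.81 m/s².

CL = 0.255

Weight W = mg = 292 × 9.81 = 2864.5 N; in level flight L = W.
Dynamic pressure q = 0.5 × 1.09 × 35² = 667.6 Pa.
CL = 2W/(ρv²S) = 2×2864.5/(1.09×35²×16.8) = 0.2554.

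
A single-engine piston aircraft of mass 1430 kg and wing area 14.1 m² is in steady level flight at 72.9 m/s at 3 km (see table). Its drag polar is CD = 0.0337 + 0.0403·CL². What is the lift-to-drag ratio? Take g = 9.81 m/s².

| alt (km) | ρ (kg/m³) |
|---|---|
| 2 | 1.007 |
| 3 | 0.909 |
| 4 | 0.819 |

At 3 km, from the table: ρ = 0.909 kg/m³.
Weight W = mg = 1430 × 9.81 = 14028 N; in level flight L = W.
q = ½ρv² = ½ × 0.909 × 72.9² = 2415 Pa.
CL = 2W/(ρv²S) = 2×14028/(0.909×72.9²×14.1) = 0.4119.
CD = 0.0337 + 0.0403 × 0.4119² = 0.04054.
L/D = CL/CD = 0.4119 / 0.04054 = 10.2

L/D = 10.2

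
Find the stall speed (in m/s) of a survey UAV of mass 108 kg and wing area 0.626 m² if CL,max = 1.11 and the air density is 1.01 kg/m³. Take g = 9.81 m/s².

V_stall = 54.9 m/s

Weight W = mg = 108 × 9.81 = 1059 N.
From L = ½ρV²S·CL,max = W: V_stall = √(2W/(ρSCL,max)) = √(2·1059/(1.01·0.626·1.11))
V_stall = √3019 = 54.9 m/s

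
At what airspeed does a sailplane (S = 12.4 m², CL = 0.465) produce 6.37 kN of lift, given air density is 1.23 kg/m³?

v = 42.4 m/s

L = ½ρv²S·CL ⇒ v = √(2L/(ρ·S·CL))
v = √(2 × 6370 / (1.23 × 12.4 × 0.465)) = √1796 = 42.4 m/s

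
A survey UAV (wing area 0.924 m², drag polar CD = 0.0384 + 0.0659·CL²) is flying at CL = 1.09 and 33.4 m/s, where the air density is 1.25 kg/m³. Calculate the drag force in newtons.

CD = 0.0384 + 0.0659 × 1.09² = 0.1167
D = ½ρv²S·CD = ½ × 1.25 × 33.4² × 0.924 × 0.1167 = 75.2 N

D = 75.2 N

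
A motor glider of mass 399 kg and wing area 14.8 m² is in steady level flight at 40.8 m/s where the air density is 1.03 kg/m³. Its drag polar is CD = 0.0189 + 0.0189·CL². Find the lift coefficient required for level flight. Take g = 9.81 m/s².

Weight W = mg = 399 × 9.81 = 3914.2 N; in level flight L = W.
q = ½ρv² = ½ × 1.03 × 40.8² = 857.3 Pa.
Required CL = L/(qS) = 3914.2/(857.3·14.8) = 0.3085.

CL = 0.308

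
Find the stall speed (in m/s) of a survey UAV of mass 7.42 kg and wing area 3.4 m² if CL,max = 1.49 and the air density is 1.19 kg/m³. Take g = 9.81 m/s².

V_stall = 4.91 m/s

At stall, lift equals weight: L = W = m·g = 7.42 × 9.81 = 72.79 N.
From L = ½ρV²S·CL,max = W: V_stall = √(2W/(ρSCL,max)) = √(2·72.79/(1.19·3.4·1.49))
V_stall = √24.15 = 4.91 m/s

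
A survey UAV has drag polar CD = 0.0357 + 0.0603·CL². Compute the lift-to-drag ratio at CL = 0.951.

CD = 0.0357 + 0.0603 × 0.951² = 0.09024
L/D = CL/CD = 0.951 / 0.09024 = 10.5

L/D = 10.5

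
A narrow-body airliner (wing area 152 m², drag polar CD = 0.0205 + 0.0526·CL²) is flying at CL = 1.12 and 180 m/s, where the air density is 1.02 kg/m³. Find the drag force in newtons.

CD = 0.0205 + 0.0526 × 1.12² = 0.08648
D = ½ρv²S·CD = ½ × 1.02 × 180² × 152 × 0.08648 = 2.17×10^5 N

D = 2.17×10^5 N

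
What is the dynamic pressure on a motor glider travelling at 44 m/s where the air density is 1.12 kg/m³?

q = 1080 Pa

q = ½ρv² = ½ × 1.12 × 44² = 1080 Pa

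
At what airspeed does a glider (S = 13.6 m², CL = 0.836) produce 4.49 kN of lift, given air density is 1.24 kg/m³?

v = 25.2 m/s

L = ½ρv²S·CL ⇒ v = √(2L/(ρ·S·CL))
v = √(2 × 4490 / (1.24 × 13.6 × 0.836)) = √637 = 25.2 m/s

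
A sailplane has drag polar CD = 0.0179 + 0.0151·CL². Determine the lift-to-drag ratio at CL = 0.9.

CD = 0.0179 + 0.0151 × 0.9² = 0.03013
L/D = CL/CD = 0.9 / 0.03013 = 29.9

L/D = 29.9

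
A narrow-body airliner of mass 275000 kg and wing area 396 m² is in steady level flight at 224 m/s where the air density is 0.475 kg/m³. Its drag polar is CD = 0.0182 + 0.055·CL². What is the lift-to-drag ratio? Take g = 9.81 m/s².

Weight W = mg = 275000 × 9.81 = 2.6978×10^6 N; in level flight L = W.
Dynamic pressure q = 0.5 × 0.475 × 224² = 11920 Pa.
CL = 2W/(ρv²S) = 2×2.6978×10^6/(0.475×224²×396) = 0.5717.
CD = 0.0182 + 0.055 × 0.5717² = 0.03617.
L/D = CL/CD = 0.5717 / 0.03617 = 15.8

L/D = 15.8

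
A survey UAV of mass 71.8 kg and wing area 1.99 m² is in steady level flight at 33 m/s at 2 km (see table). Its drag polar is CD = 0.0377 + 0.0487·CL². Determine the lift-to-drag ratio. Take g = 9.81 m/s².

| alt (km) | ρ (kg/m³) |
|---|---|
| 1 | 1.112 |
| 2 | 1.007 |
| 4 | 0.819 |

L/D = 11.1

At 2 km, from the table: ρ = 1.007 kg/m³.
In steady level flight, lift balances weight: W = mg = 71.8 × 9.81 = 704.36 N.
Dynamic pressure q = 0.5 × 1.007 × 33² = 548.3 Pa.
Required CL = L/(qS) = 704.36/(548.3·1.99) = 0.6455.
CD = 0.0377 + 0.0487 × 0.6455² = 0.05799.
L/D = CL/CD = 0.6455 / 0.05799 = 11.1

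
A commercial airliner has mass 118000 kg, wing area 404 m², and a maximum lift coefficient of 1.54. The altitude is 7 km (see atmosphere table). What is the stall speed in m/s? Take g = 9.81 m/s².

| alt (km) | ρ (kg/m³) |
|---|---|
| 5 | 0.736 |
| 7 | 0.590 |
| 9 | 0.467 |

V_stall = 79.4 m/s

At 7 km, from the table: ρ = 0.590 kg/m³.
Stall occurs when L = W at CL,max. W = mg = 118000 × 9.81 = 1.158×10^6 N.
V_stall = √(2W/(ρ·S·CL,max)) = √(2 × 1.158×10^6 / (0.59 × 404 × 1.54))
V_stall = √6307 = 79.4 m/s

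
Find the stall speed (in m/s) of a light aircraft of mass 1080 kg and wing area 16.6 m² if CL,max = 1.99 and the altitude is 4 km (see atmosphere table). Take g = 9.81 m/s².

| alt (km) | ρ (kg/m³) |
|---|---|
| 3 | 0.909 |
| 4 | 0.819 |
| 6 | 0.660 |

At 4 km, from the table: ρ = 0.819 kg/m³.
Weight W = mg = 1080 × 9.81 = 10590 N.
From L = ½ρV²S·CL,max = W: V_stall = √(2W/(ρSCL,max)) = √(2·10590/(0.819·16.6·1.99))
V_stall = √783.2 = 28 m/s

V_stall = 28 m/s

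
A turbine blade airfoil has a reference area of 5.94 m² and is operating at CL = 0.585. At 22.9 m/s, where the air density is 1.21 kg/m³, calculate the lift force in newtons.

L = 1100 N

Dynamic pressure q = ½ρv² = ½ × 1.21 × 22.9² = 317.3 Pa.
L = q·S·CL = 317.3 × 5.94 × 0.585 = 1100 N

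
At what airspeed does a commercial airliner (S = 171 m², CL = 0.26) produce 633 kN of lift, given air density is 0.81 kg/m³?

L = ½ρv²S·CL ⇒ v = √(2L/(ρ·S·CL))
v = √(2 × 6.33×10^5 / (0.81 × 171 × 0.26)) = √35150 = 187 m/s

v = 187 m/s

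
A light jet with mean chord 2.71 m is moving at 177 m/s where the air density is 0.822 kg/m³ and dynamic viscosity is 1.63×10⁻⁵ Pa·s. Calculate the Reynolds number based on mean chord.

Re = 2.42×10^7

Re = ρ·v·c/μ = 0.822 × 177 × 2.71 / (1.63×10⁻⁵) = 2.42×10^7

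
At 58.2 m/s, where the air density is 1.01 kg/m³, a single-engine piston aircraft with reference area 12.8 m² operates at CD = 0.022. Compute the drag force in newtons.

D = 482 N

D = ½ρv²S·CD = ½ × 1.01 × 58.2² × 12.8 × 0.022 = 482 N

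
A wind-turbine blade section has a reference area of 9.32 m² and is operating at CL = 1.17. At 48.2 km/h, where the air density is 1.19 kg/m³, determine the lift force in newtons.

Convert speed: v = 48.2 km/h ÷ 3.6 = 13.39 m/s.
Dynamic pressure q = ½ρv² = ½ × 1.19 × 13.39² = 106.7 Pa.
L = q·S·CL = 106.7 × 9.32 × 1.17 = 1160 N

L = 1160 N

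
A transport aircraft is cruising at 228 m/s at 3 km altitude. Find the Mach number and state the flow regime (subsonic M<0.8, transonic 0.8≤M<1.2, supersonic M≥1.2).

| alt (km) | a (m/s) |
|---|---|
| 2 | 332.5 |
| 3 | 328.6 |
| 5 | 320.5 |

M = 0.694 (subsonic)

At 3 km, from the table: a = 328.6 m/s.
M = v/a = 228 / 328.6 = 0.694
M = 0.694 → subsonic.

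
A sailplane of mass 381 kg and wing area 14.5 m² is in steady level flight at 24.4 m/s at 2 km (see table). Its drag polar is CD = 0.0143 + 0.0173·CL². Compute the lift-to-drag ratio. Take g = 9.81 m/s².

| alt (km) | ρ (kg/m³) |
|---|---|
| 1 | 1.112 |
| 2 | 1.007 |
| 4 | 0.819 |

L/D = 31.7

At 2 km, from the table: ρ = 1.007 kg/m³.
Weight W = mg = 381 × 9.81 = 3737.6 N; in level flight L = W.
Dynamic pressure q = 0.5 × 1.007 × 24.4² = 299.8 Pa.
Required CL = L/(qS) = 3737.6/(299.8·14.5) = 0.8599.
CD = 0.0143 + 0.0173 × 0.8599² = 0.02709.
L/D = CL/CD = 0.8599 / 0.02709 = 31.7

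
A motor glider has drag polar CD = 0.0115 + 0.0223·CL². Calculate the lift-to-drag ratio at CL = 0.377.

L/D = 25.7

CD = 0.0115 + 0.0223 × 0.377² = 0.01467
L/D = CL/CD = 0.377 / 0.01467 = 25.7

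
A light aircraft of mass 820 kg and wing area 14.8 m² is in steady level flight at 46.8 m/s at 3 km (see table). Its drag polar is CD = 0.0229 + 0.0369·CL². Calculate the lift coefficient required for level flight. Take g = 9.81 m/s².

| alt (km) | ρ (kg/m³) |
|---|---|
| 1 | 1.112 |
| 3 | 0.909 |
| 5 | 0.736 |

At 3 km, from the table: ρ = 0.909 kg/m³.
Level flight ⇒ L = W = m·g = 820 × 9.81 = 8044.2 N.
Dynamic pressure q = 0.5 × 0.909 × 46.8² = 995.5 Pa.
CL = 2W/(ρv²S) = 2×8044.2/(0.909×46.8²×14.8) = 0.546.

CL = 0.546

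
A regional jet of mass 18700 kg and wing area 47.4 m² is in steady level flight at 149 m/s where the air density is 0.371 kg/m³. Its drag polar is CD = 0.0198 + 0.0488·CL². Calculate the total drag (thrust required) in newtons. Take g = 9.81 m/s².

D = 12300 N

In steady level flight, lift balances weight: W = mg = 18700 × 9.81 = 1.8345×10^5 N.
Dynamic pressure q = 0.5 × 0.371 × 149² = 4118 Pa.
CL = W/(q·S) = 1.8345×10^5 / (4118 × 47.4) = 0.9398.
CD = 0.0198 + 0.0488 × 0.9398² = 0.0629.
D = q·S·CD = 4118 × 47.4 × 0.0629 = 12280 N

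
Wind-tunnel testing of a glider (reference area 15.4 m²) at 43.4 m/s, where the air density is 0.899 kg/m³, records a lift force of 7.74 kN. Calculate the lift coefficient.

From L = ½ρv²S·CL, rearranging gives CL = 2L/(ρv²S).
CL = 2 × 7740 / (0.899 × 43.4² × 15.4) = 0.594

CL = 0.594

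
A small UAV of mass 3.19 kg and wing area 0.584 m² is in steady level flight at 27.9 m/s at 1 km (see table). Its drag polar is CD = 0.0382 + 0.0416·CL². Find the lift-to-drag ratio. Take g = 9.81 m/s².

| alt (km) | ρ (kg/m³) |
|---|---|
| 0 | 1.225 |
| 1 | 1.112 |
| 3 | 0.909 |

L/D = 3.19

At 1 km, from the table: ρ = 1.112 kg/m³.
Weight W = mg = 3.19 × 9.81 = 31.294 N; in level flight L = W.
q = ½ρv² = ½ × 1.112 × 27.9² = 432.8 Pa.
CL = 2W/(ρv²S) = 2×31.294/(1.112×27.9²×0.584) = 0.1238.
CD = 0.0382 + 0.0416 × 0.1238² = 0.03884.
L/D = CL/CD = 0.1238 / 0.03884 = 3.19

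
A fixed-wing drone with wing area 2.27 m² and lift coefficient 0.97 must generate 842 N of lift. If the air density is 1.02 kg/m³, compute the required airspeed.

v = 27.4 m/s

L = ½ρv²S·CL ⇒ v = √(2L/(ρ·S·CL))
v = √(2 × 842 / (1.02 × 2.27 × 0.97)) = √749.8 = 27.4 m/s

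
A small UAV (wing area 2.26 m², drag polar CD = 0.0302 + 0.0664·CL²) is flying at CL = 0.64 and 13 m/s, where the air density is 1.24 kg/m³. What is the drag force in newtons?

D = 13.6 N

CD = 0.0302 + 0.0664 × 0.64² = 0.0574
D = ½ρv²S·CD = ½ × 1.24 × 13² × 2.26 × 0.0574 = 13.6 N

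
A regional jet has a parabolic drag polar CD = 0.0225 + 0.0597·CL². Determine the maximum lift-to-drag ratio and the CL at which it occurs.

For CD = CD0 + K·CL², (L/D)max occurs at CL* = √(CD0/K) and equals 1/(2√(K·CD0)).
(L/D)max = 1/(2√(0.0597 × 0.0225)) = 1/(2 × 0.03665) = 13.6
CL* = √(0.0225/0.0597) = 0.614

(L/D)max = 13.6, at CL = 0.614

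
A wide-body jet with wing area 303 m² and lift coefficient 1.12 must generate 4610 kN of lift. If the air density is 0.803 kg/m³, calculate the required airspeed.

v = 184 m/s

L = ½ρv²S·CL ⇒ v = √(2L/(ρ·S·CL))
v = √(2 × 4.61×10^6 / (0.803 × 303 × 1.12)) = √33830 = 184 m/s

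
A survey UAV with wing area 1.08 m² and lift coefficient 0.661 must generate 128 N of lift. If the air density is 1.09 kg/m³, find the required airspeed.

L = ½ρv²S·CL ⇒ v = √(2L/(ρ·S·CL))
v = √(2 × 128 / (1.09 × 1.08 × 0.661)) = √329 = 18.1 m/s

v = 18.1 m/s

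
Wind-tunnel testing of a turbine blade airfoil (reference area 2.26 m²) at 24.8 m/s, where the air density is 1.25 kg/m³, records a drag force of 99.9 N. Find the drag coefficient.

From D = ½ρv²S·CD, rearranging gives CD = 2D/(ρv²S).
CD = 2 × 99.9 / (1.25 × 24.8² × 2.26) = 0.115

CD = 0.115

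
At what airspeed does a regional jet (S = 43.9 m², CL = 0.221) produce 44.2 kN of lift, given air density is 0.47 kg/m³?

L = ½ρv²S·CL ⇒ v = √(2L/(ρ·S·CL))
v = √(2 × 44200 / (0.47 × 43.9 × 0.221)) = √19390 = 139 m/s

v = 139 m/s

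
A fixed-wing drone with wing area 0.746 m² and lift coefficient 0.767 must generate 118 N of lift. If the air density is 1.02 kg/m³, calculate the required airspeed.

v = 20.1 m/s

L = ½ρv²S·CL ⇒ v = √(2L/(ρ·S·CL))
v = √(2 × 118 / (1.02 × 0.746 × 0.767)) = √404.4 = 20.1 m/s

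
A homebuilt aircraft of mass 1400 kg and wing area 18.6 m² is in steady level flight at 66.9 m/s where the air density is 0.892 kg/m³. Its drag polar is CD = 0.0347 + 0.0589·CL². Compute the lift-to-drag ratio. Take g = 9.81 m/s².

In steady level flight, lift balances weight: W = mg = 1400 × 9.81 = 13734 N.
Dynamic pressure q = 0.5 × 0.892 × 66.9² = 1996 Pa.
CL = W/(q·S) = 13734 / (1996 × 18.6) = 0.3699.
CD = 0.0347 + 0.0589 × 0.3699² = 0.04276.
L/D = CL/CD = 0.3699 / 0.04276 = 8.65

L/D = 8.65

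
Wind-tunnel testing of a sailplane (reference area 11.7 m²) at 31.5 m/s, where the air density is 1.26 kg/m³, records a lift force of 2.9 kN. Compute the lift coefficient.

CL = 0.397

From L = ½ρv²S·CL, rearranging gives CL = 2L/(ρv²S).
CL = 2 × 2900 / (1.26 × 31.5² × 11.7) = 0.397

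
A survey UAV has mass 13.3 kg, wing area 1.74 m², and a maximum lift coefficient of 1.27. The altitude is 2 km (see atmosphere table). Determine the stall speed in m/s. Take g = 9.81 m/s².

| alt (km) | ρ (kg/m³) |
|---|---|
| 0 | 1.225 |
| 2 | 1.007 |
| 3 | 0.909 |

At 2 km, from the table: ρ = 1.007 kg/m³.
At stall, lift equals weight: L = W = m·g = 13.3 × 9.81 = 130.5 N.
From L = ½ρV²S·CL,max = W: V_stall = √(2W/(ρSCL,max)) = √(2·130.5/(1.007·1.74·1.27))
V_stall = √117.3 = 10.8 m/s

V_stall = 10.8 m/s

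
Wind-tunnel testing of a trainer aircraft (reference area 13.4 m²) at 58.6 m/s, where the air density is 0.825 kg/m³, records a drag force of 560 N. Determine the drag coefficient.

CD = 0.0295

From D = ½ρv²S·CD, rearranging gives CD = 2D/(ρv²S).
CD = 2 × 560 / (0.825 × 58.6² × 13.4) = 0.0295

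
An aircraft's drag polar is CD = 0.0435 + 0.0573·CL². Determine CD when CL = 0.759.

CD = 0.0765

CD = 0.0435 + 0.0573 × 0.759² = 0.0435 + 0.03301 = 0.0765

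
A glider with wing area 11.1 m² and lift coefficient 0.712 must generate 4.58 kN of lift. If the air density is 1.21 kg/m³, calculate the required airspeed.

v = 30.9 m/s

L = ½ρv²S·CL ⇒ v = √(2L/(ρ·S·CL))
v = √(2 × 4580 / (1.21 × 11.1 × 0.712)) = √957.9 = 30.9 m/s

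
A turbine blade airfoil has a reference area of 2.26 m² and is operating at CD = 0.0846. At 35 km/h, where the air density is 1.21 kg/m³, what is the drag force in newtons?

Convert speed: v = 35 km/h ÷ 3.6 = 9.722 m/s.
Dynamic pressure q = ½ρv² = ½ × 1.21 × 9.722² = 57.19 Pa.
D = q·S·CD = 57.19 × 2.26 × 0.0846 = 10.9 N

D = 10.9 N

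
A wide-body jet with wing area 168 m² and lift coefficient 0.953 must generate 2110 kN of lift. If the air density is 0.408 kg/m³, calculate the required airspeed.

L = ½ρv²S·CL ⇒ v = √(2L/(ρ·S·CL))
v = √(2 × 2.11×10^6 / (0.408 × 168 × 0.953)) = √64600 = 254 m/s

v = 254 m/s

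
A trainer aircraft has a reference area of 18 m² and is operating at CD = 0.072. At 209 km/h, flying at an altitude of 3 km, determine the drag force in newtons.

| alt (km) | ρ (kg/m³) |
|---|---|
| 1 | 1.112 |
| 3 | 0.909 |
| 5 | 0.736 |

D = 1990 N

At 3 km, from the table: ρ = 0.909 kg/m³.
Convert speed: v = 209 km/h ÷ 3.6 = 58.06 m/s.
D = ½ρv²S·CD = ½ × 0.909 × 58.06² × 18 × 0.072 = 1990 N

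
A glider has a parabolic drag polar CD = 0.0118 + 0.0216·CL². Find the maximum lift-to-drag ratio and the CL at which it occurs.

(L/D)max = 31.3, at CL = 0.739

For CD = CD0 + K·CL², (L/D)max occurs at CL* = √(CD0/K) and equals 1/(2√(K·CD0)).
(L/D)max = 1/(2√(0.0216 × 0.0118)) = 1/(2 × 0.01596) = 31.3
CL* = √(0.0118/0.0216) = 0.739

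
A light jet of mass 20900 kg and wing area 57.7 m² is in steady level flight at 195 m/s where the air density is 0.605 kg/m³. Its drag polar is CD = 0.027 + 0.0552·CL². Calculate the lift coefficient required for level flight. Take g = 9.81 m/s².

Weight W = mg = 20900 × 9.81 = 2.0503×10^5 N; in level flight L = W.
q = ½ρv² = ½ × 0.605 × 195² = 11500 Pa.
Required CL = L/(qS) = 2.0503×10^5/(11500·57.7) = 0.3089.

CL = 0.309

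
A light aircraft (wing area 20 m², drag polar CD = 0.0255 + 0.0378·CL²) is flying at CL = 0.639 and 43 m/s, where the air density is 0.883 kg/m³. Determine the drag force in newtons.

D = 668 N

CD = 0.0255 + 0.0378 × 0.639² = 0.04093
D = ½ρv²S·CD = ½ × 0.883 × 43² × 20 × 0.04093 = 668 N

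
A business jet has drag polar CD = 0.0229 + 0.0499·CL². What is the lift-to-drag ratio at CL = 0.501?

L/D = 14.1

CD = 0.0229 + 0.0499 × 0.501² = 0.03542
L/D = CL/CD = 0.501 / 0.03542 = 14.1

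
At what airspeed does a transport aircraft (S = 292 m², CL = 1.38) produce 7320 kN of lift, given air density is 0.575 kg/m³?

L = ½ρv²S·CL ⇒ v = √(2L/(ρ·S·CL))
v = √(2 × 7.32×10^6 / (0.575 × 292 × 1.38)) = √63180 = 251 m/s

v = 251 m/s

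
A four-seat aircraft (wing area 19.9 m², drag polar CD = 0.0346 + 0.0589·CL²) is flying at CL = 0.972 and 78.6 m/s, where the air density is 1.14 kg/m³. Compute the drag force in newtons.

D = 6320 N

CD = 0.0346 + 0.0589 × 0.972² = 0.09025
D = ½ρv²S·CD = ½ × 1.14 × 78.6² × 19.9 × 0.09025 = 6320 N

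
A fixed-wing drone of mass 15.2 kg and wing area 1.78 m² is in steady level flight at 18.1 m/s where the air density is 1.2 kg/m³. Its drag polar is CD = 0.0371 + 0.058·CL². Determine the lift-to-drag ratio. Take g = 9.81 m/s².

In steady level flight, lift balances weight: W = mg = 15.2 × 9.81 = 149.11 N.
q = ½ρv² = ½ × 1.2 × 18.1² = 196.6 Pa.
CL = 2W/(ρv²S) = 2×149.11/(1.2×18.1²×1.78) = 0.4262.
CD = 0.0371 + 0.058 × 0.4262² = 0.04763.
L/D = CL/CD = 0.4262 / 0.04763 = 8.95

L/D = 8.95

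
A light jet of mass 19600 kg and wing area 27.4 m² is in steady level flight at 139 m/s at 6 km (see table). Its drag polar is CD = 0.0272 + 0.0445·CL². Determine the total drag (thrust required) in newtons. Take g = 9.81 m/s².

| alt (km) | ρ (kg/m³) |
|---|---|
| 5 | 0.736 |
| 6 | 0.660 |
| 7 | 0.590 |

At 6 km, from the table: ρ = 0.660 kg/m³.
Level flight ⇒ L = W = m·g = 19600 × 9.81 = 1.9228×10^5 N.
q = ½ρv² = ½ × 0.66 × 139² = 6376 Pa.
CL = W/(q·S) = 1.9228×10^5 / (6376 × 27.4) = 1.101.
CD = 0.0272 + 0.0445 × 1.101² = 0.0811.
D = q·S·CD = 6376 × 27.4 × 0.0811 = 14170 N

D = 14200 N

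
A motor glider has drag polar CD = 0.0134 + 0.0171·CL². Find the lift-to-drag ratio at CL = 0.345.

CD = 0.0134 + 0.0171 × 0.345² = 0.01544
L/D = CL/CD = 0.345 / 0.01544 = 22.4

L/D = 22.4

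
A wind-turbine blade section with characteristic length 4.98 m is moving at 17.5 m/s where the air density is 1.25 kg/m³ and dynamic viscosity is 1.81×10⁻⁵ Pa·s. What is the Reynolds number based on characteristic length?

Re = ρ·v·c/μ = 1.25 × 17.5 × 4.98 / (1.81×10⁻⁵) = 6.02×10^6

Re = 6.02×10^6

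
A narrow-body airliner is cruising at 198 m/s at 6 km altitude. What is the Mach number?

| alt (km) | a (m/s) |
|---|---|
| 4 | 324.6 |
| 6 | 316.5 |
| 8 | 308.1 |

M = 0.626

At 6 km, from the table: a = 316.5 m/s.
M = v/a = 198 / 316.5 = 0.626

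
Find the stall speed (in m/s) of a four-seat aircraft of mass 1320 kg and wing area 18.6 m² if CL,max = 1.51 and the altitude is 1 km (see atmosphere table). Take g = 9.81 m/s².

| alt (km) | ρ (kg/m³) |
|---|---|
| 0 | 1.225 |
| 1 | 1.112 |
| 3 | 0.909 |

V_stall = 28.8 m/s

At 1 km, from the table: ρ = 1.112 kg/m³.
Stall occurs when L = W at CL,max. W = mg = 1320 × 9.81 = 12950 N.
V_stall = √(2W/(ρ·S·CL,max)) = √(2 × 12950 / (1.112 × 18.6 × 1.51))
V_stall = √829.2 = 28.8 m/s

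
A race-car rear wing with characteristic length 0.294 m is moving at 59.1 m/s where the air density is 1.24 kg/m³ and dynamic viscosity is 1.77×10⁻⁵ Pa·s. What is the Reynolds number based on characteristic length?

Re = ρ·v·c/μ = 1.24 × 59.1 × 0.294 / (1.77×10⁻⁵) = 1.22×10^6

Re = 1.22×10^6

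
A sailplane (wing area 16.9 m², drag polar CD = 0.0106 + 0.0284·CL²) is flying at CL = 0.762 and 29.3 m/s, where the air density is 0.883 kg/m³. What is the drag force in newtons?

CD = 0.0106 + 0.0284 × 0.762² = 0.02709
D = ½ρv²S·CD = ½ × 0.883 × 29.3² × 16.9 × 0.02709 = 174 N

D = 174 N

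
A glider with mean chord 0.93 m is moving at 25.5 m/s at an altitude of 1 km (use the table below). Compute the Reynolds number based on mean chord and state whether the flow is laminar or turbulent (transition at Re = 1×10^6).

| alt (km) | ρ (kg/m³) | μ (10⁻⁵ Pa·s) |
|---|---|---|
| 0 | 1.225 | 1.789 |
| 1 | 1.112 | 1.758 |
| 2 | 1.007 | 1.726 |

Re = 1.5×10^6 (turbulent)

At 1 km, from the table: ρ = 1.112 kg/m³, μ = 1.758×10⁻⁵ Pa·s.
Re = ρ·v·c/μ = 1.112 × 25.5 × 0.93 / (1.758×10⁻⁵) = 1.5×10^6
Since 1.5×10^6 > 1×10^6, the flow is turbulent.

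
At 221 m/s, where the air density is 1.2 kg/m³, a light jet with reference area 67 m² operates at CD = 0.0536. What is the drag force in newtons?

D = 1.05×10^5 N

Dynamic pressure q = ½ρv² = ½ × 1.2 × 221² = 29300 Pa.
D = q·S·CD = 29300 × 67 × 0.0536 = 1.05×10^5 N ≈ 105 kN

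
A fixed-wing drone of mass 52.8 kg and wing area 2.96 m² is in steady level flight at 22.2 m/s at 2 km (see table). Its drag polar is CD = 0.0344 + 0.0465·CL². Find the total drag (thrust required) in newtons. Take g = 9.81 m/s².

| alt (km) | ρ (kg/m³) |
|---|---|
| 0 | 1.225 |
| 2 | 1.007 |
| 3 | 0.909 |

At 2 km, from the table: ρ = 1.007 kg/m³.
Weight W = mg = 52.8 × 9.81 = 517.97 N; in level flight L = W.
Dynamic pressure q = 0.5 × 1.007 × 22.2² = 248.1 Pa.
Required CL = L/(qS) = 517.97/(248.1·2.96) = 0.7052.
CD = 0.0344 + 0.0465 × 0.7052² = 0.05752.
D = q·S·CD = 248.1 × 2.96 × 0.05752 = 42.25 N

D = 42.3 N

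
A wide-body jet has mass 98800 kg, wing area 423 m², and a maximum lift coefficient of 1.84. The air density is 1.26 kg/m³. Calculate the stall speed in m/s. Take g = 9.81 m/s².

V_stall = 44.5 m/s

At stall, lift equals weight: L = W = m·g = 98800 × 9.81 = 9.692×10^5 N.
From L = ½ρV²S·CL,max = W: V_stall = √(2W/(ρSCL,max)) = √(2·9.692×10^5/(1.26·423·1.84))
V_stall = √1977 = 44.5 m/s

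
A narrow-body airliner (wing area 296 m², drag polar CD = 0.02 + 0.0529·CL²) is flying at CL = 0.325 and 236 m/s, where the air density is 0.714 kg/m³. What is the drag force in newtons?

CD = 0.02 + 0.0529 × 0.325² = 0.02559
D = ½ρv²S·CD = ½ × 0.714 × 236² × 296 × 0.02559 = 1.51×10^5 N

D = 1.51×10^5 N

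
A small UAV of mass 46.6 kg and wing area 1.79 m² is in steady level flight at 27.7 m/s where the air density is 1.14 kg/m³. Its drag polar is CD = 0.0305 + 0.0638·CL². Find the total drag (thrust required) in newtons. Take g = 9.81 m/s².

D = 40.9 N

In steady level flight, lift balances weight: W = mg = 46.6 × 9.81 = 457.15 N.
q = ½ρv² = ½ × 1.14 × 27.7² = 437.4 Pa.
CL = 2W/(ρv²S) = 2×457.15/(1.14×27.7²×1.79) = 0.5839.
CD = 0.0305 + 0.0638 × 0.5839² = 0.05225.
D = q·S·CD = 437.4 × 1.79 × 0.05225 = 40.91 N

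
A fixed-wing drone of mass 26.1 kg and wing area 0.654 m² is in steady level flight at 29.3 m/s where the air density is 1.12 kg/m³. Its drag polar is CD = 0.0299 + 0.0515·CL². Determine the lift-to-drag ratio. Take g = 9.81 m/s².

L/D = 12.7

In steady level flight, lift balances weight: W = mg = 26.1 × 9.81 = 256.04 N.
q = ½ρv² = ½ × 1.12 × 29.3² = 480.8 Pa.
Required CL = L/(qS) = 256.04/(480.8·0.654) = 0.8143.
CD = 0.0299 + 0.0515 × 0.8143² = 0.06405.
L/D = CL/CD = 0.8143 / 0.06405 = 12.7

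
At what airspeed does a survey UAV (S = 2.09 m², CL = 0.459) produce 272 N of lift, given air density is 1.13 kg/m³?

v = 22.4 m/s

L = ½ρv²S·CL ⇒ v = √(2L/(ρ·S·CL))
v = √(2 × 272 / (1.13 × 2.09 × 0.459)) = √501.8 = 22.4 m/s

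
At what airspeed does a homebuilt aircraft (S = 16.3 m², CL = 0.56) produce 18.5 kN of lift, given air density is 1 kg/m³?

v = 63.7 m/s

L = ½ρv²S·CL ⇒ v = √(2L/(ρ·S·CL))
v = √(2 × 18500 / (1 × 16.3 × 0.56)) = √4053 = 63.7 m/s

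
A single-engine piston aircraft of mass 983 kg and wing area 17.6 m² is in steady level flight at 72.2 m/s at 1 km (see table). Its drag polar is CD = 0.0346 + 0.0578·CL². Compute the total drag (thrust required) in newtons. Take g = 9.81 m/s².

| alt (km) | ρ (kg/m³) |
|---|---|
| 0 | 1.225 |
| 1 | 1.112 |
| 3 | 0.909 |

At 1 km, from the table: ρ = 1.112 kg/m³.
In steady level flight, lift balances weight: W = mg = 983 × 9.81 = 9643.2 N.
q = ½ρv² = ½ × 1.112 × 72.2² = 2898 Pa.
Required CL = L/(qS) = 9643.2/(2898·17.6) = 0.189.
CD = 0.0346 + 0.0578 × 0.189² = 0.03667.
D = q·S·CD = 2898 × 17.6 × 0.03667 = 1870 N

D = 1870 N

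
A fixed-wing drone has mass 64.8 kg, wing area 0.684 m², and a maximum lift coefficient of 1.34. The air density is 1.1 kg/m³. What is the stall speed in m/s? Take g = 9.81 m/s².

Stall occurs when L = W at CL,max. W = mg = 64.8 × 9.81 = 635.7 N.
From L = ½ρV²S·CL,max = W: V_stall = √(2W/(ρSCL,max)) = √(2·635.7/(1.1·0.684·1.34))
V_stall = √1261 = 35.5 m/s

V_stall = 35.5 m/s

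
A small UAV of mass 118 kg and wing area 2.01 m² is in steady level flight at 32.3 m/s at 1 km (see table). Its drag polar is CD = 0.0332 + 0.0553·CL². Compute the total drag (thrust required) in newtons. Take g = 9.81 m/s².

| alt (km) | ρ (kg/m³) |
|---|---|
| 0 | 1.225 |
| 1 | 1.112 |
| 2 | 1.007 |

D = 102 N

At 1 km, from the table: ρ = 1.112 kg/m³.
In steady level flight, lift balances weight: W = mg = 118 × 9.81 = 1157.6 N.
Dynamic pressure q = 0.5 × 1.112 × 32.3² = 580.1 Pa.
CL = 2W/(ρv²S) = 2×1157.6/(1.112×32.3²×2.01) = 0.9928.
CD = 0.0332 + 0.0553 × 0.9928² = 0.08771.
D = q·S·CD = 580.1 × 2.01 × 0.08771 = 102.3 N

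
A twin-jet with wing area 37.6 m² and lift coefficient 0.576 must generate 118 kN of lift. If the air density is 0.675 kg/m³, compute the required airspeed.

v = 127 m/s

L = ½ρv²S·CL ⇒ v = √(2L/(ρ·S·CL))
v = √(2 × 1.18×10^5 / (0.675 × 37.6 × 0.576)) = √16140 = 127 m/s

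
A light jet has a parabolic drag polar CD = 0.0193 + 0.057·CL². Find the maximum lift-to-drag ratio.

(L/D)max = 15.1

For CD = CD0 + K·CL², (L/D)max occurs at CL* = √(CD0/K) and equals 1/(2√(K·CD0)).
(L/D)max = 1/(2√(0.057 × 0.0193)) = 1/(2 × 0.03317) = 15.1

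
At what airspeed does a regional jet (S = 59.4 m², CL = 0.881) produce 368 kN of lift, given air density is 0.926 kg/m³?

v = 123 m/s

L = ½ρv²S·CL ⇒ v = √(2L/(ρ·S·CL))
v = √(2 × 3.68×10^5 / (0.926 × 59.4 × 0.881)) = √15190 = 123 m/s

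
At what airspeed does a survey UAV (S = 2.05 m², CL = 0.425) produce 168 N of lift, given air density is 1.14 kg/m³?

v = 18.4 m/s

L = ½ρv²S·CL ⇒ v = √(2L/(ρ·S·CL))
v = √(2 × 168 / (1.14 × 2.05 × 0.425)) = √338.3 = 18.4 m/s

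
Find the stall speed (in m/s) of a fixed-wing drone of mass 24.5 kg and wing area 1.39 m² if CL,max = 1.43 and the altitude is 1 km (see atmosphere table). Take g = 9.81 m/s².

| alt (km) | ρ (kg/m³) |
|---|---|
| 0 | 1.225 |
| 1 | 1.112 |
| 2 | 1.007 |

V_stall = 14.7 m/s

At 1 km, from the table: ρ = 1.112 kg/m³.
Weight W = mg = 24.5 × 9.81 = 240.3 N.
V_stall = √(2W/(ρ·S·CL,max)) = √(2 × 240.3 / (1.112 × 1.39 × 1.43))
V_stall = √217.5 = 14.7 m/s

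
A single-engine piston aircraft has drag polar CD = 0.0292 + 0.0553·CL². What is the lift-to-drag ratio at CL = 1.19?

CD = 0.0292 + 0.0553 × 1.19² = 0.1075
L/D = CL/CD = 1.19 / 0.1075 = 11.1

L/D = 11.1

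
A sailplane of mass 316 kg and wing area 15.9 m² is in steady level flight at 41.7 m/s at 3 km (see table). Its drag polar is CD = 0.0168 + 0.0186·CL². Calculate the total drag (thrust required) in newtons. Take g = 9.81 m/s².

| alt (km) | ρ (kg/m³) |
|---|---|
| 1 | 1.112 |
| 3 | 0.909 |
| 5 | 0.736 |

At 3 km, from the table: ρ = 0.909 kg/m³.
In steady level flight, lift balances weight: W = mg = 316 × 9.81 = 3100 N.
q = ½ρv² = ½ × 0.909 × 41.7² = 790.3 Pa.
CL = 2W/(ρv²S) = 2×3100/(0.909×41.7²×15.9) = 0.2467.
CD = 0.0168 + 0.0186 × 0.2467² = 0.01793.
D = q·S·CD = 790.3 × 15.9 × 0.01793 = 225.3 N

D = 225 N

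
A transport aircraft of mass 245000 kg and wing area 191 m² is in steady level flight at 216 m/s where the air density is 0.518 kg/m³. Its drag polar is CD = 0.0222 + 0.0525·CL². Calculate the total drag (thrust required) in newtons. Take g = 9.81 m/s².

Level flight ⇒ L = W = m·g = 245000 × 9.81 = 2.4034×10^6 N.
Dynamic pressure q = 0.5 × 0.518 × 216² = 12080 Pa.
CL = W/(q·S) = 2.4034×10^6 / (12080 × 191) = 1.041.
CD = 0.0222 + 0.0525 × 1.041² = 0.07913.
D = q·S·CD = 12080 × 191 × 0.07913 = 1.826×10^5 N

D = 1.83×10^5 N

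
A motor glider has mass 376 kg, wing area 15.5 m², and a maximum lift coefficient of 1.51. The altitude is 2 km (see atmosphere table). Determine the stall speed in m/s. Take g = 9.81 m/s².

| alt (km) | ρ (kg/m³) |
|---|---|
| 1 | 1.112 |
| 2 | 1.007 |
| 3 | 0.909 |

V_stall = 17.7 m/s

At 2 km, from the table: ρ = 1.007 kg/m³.
Stall occurs when L = W at CL,max. W = mg = 376 × 9.81 = 3689 N.
From L = ½ρV²S·CL,max = W: V_stall = √(2W/(ρSCL,max)) = √(2·3689/(1.007·15.5·1.51))
V_stall = √313 = 17.7 m/s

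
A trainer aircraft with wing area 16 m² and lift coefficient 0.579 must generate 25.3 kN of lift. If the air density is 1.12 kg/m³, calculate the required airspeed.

v = 69.8 m/s

L = ½ρv²S·CL ⇒ v = √(2L/(ρ·S·CL))
v = √(2 × 25300 / (1.12 × 16 × 0.579)) = √4877 = 69.8 m/s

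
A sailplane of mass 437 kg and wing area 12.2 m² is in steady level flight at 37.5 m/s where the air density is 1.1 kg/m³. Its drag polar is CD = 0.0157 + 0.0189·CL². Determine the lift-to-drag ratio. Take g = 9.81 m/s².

L/D = 23.2

Weight W = mg = 437 × 9.81 = 4287 N; in level flight L = W.
Dynamic pressure q = 0.5 × 1.1 × 37.5² = 773.4 Pa.
CL = 2W/(ρv²S) = 2×4287/(1.1×37.5²×12.2) = 0.4543.
CD = 0.0157 + 0.0189 × 0.4543² = 0.0196.
L/D = CL/CD = 0.4543 / 0.0196 = 23.2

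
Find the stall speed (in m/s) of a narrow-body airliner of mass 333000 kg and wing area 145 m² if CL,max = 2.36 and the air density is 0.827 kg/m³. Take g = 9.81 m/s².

At stall, lift equals weight: L = W = m·g = 333000 × 9.81 = 3.267×10^6 N.
V_stall = √(2W/(ρ·S·CL,max)) = √(2 × 3.267×10^6 / (0.827 × 145 × 2.36))
V_stall = √23090 = 152 m/s

V_stall = 152 m/s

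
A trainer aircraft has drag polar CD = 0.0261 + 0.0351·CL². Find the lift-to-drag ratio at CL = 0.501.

L/D = 14.4

CD = 0.0261 + 0.0351 × 0.501² = 0.03491
L/D = CL/CD = 0.501 / 0.03491 = 14.4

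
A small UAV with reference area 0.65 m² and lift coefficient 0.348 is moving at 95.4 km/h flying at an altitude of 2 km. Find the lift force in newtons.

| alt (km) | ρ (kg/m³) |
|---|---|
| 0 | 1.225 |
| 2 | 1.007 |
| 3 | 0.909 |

At 2 km, from the table: ρ = 1.007 kg/m³.
Convert speed: v = 95.4 km/h ÷ 3.6 = 26.5 m/s.
Dynamic pressure q = ½ρv² = ½ × 1.007 × 26.5² = 353.6 Pa.
L = q·S·CL = 353.6 × 0.65 × 0.348 = 80 N

L = 80 N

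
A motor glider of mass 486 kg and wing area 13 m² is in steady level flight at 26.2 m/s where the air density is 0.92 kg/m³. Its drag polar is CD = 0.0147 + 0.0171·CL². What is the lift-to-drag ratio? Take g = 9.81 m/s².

In steady level flight, lift balances weight: W = mg = 486 × 9.81 = 4767.7 N.
Dynamic pressure q = 0.5 × 0.92 × 26.2² = 315.8 Pa.
CL = W/(q·S) = 4767.7 / (315.8 × 13) = 1.161.
CD = 0.0147 + 0.0171 × 1.161² = 0.03777.
L/D = CL/CD = 1.161 / 0.03777 = 30.8

L/D = 30.8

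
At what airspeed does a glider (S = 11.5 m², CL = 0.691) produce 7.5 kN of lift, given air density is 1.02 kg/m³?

v = 43 m/s

L = ½ρv²S·CL ⇒ v = √(2L/(ρ·S·CL))
v = √(2 × 7500 / (1.02 × 11.5 × 0.691)) = √1851 = 43 m/s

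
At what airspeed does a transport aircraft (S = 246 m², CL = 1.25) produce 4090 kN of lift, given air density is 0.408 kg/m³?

L = ½ρv²S·CL ⇒ v = √(2L/(ρ·S·CL))
v = √(2 × 4.09×10^6 / (0.408 × 246 × 1.25)) = √65200 = 255 m/s

v = 255 m/s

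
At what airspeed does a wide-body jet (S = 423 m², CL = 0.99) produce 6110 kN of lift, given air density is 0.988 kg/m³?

v = 172 m/s

L = ½ρv²S·CL ⇒ v = √(2L/(ρ·S·CL))
v = √(2 × 6.11×10^6 / (0.988 × 423 × 0.99)) = √29540 = 172 m/s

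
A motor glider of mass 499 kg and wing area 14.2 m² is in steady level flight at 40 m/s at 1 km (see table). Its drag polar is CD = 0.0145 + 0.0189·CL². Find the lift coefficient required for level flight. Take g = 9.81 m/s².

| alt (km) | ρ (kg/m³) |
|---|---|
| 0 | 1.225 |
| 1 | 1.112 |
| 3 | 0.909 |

CL = 0.388

At 1 km, from the table: ρ = 1.112 kg/m³.
Weight W = mg = 499 × 9.81 = 4895.2 N; in level flight L = W.
q = ½ρv² = ½ × 1.112 × 40² = 889.6 Pa.
CL = W/(q·S) = 4895.2 / (889.6 × 14.2) = 0.3875.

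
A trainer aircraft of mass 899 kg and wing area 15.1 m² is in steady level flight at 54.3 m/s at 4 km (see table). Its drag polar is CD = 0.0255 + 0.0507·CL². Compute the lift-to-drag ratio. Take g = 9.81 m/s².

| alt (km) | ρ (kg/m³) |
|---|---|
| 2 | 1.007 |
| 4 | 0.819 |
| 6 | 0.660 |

L/D = 12.9

At 4 km, from the table: ρ = 0.819 kg/m³.
Weight W = mg = 899 × 9.81 = 8819.2 N; in level flight L = W.
Dynamic pressure q = 0.5 × 0.819 × 54.3² = 1207 Pa.
CL = 2W/(ρv²S) = 2×8819.2/(0.819×54.3²×15.1) = 0.4837.
CD = 0.0255 + 0.0507 × 0.4837² = 0.03736.
L/D = CL/CD = 0.4837 / 0.03736 = 12.9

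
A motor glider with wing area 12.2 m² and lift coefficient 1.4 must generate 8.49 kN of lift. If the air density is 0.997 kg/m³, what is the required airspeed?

L = ½ρv²S·CL ⇒ v = √(2L/(ρ·S·CL))
v = √(2 × 8490 / (0.997 × 12.2 × 1.4)) = √997.1 = 31.6 m/s

v = 31.6 m/s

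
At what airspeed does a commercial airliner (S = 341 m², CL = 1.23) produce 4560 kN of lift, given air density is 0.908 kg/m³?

v = 155 m/s

L = ½ρv²S·CL ⇒ v = √(2L/(ρ·S·CL))
v = √(2 × 4.56×10^6 / (0.908 × 341 × 1.23)) = √23950 = 155 m/s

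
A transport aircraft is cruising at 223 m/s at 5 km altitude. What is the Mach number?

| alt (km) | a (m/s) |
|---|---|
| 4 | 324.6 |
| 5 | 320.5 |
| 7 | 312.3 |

M = 0.696

At 5 km, from the table: a = 320.5 m/s.
M = v/a = 223 / 320.5 = 0.696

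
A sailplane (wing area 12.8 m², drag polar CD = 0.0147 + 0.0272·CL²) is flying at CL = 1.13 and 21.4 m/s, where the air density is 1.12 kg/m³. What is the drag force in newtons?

CD = 0.0147 + 0.0272 × 1.13² = 0.04943
D = ½ρv²S·CD = ½ × 1.12 × 21.4² × 12.8 × 0.04943 = 162 N

D = 162 N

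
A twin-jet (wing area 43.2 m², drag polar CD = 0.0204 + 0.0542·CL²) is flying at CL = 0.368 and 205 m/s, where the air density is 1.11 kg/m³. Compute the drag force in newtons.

D = 28000 N

CD = 0.0204 + 0.0542 × 0.368² = 0.02774
D = ½ρv²S·CD = ½ × 1.11 × 205² × 43.2 × 0.02774 = 28000 N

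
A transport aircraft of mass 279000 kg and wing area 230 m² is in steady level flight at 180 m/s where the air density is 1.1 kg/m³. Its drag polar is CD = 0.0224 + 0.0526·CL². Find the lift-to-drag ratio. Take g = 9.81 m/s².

In steady level flight, lift balances weight: W = mg = 279000 × 9.81 = 2.737×10^6 N.
q = ½ρv² = ½ × 1.1 × 180² = 17820 Pa.
CL = 2W/(ρv²S) = 2×2.737×10^6/(1.1×180²×230) = 0.6678.
CD = 0.0224 + 0.0526 × 0.6678² = 0.04586.
L/D = CL/CD = 0.6678 / 0.04586 = 14.6

L/D = 14.6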